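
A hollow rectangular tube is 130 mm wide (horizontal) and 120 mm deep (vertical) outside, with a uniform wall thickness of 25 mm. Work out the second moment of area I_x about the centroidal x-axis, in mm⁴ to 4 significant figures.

Decompose the section into non-overlapping parts with the origin at the bottom-left of its bounding rectangle.
Outer rectangle: 130 × 120, A = 15 600 mm², y = 60 mm, Ī = 18 720 000 mm⁴.
Inner void (subtracted): 80 × 70, A = 5 600 mm², y = 60 mm, Ī = 2 286 667 mm⁴.
By symmetry the centroid is at mid-height, ȳ = 60 mm.
All pieces are centred on the centroidal x-axis, so I = ΣĪ (holes subtracted) = 16 433 333 mm⁴.

I_x ≈ 1.643 × 10⁷ mm⁴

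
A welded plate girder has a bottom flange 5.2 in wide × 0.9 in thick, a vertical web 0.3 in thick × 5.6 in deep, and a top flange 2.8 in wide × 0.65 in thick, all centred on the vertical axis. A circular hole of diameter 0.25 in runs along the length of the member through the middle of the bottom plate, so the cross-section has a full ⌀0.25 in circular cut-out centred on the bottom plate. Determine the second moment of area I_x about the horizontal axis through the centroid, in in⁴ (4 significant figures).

I_x ≈ 60.68 in⁴

Break the section into simple shapes (no overlaps), measuring from the bottom-left corner of the bounding box.
Bottom plate: 5.2 × 0.9, A = 4.68 in², y = 0.45 in, Ī = 0.3159 in⁴.
Web plate: 0.3 × 5.6, A = 1.68 in², y = 3.7 in, Ī = 4.3904 in⁴.
Top plate: 2.8 × 0.65, A = 1.82 in², y = 6.825 in, Ī = 0.0640792 in⁴.
Hole (subtracted): ⌀0.25, A = 0.0490874 in², y = 0.45 in, Ī = 0.000191748 in⁴.
Centroid: ȳ = ΣA·y / ΣA = 2.54847 in.
Transfer each piece to the horizontal axis through the centroid using Ī + A·d² with d = y − 2.54847:
  bottom plate: d = -2.09847 in → contributes +20.9247 in⁴
  web plate: d = 1.15153 in → contributes +6.6181 in⁴
  top plate: d = 4.27653 in → contributes +33.3495 in⁴
  hole: d = -2.09847 in → contributes −0.216352 in⁴
Total I = 60.6759 in⁴.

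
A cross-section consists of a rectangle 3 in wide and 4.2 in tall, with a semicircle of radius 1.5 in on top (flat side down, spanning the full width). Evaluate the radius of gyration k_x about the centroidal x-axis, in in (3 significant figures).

k_x ≈ 1.57 in

Treat the section as a set of non-overlapping primitives; coordinates are from the bounding-box lower-left.
Rectangular body: 3 × 4.2, A = 12.6 in², y = 2.1 in, Ī = 18.522 in⁴.
Semicircular cap: semicircle r = 1.5, A = 3.5343 in², y = 4.8366 in, Ī = 0.55564 in⁴.
Centroid: ȳ = ΣA·y / ΣA = 2.6995 in.
Transfer each piece to the centroidal x-axis using Ī + A·d² with d = y − 2.6995:
  rectangular body: d = -0.59947 in → contributes +23.05 in⁴
  semicircular cap: d = 2.1372 in → contributes +16.698 in⁴
Total I = 39.748 in⁴.
Radius of gyration: k = √(I/A) = √(39.748 / 16.134) = 1.5696 in.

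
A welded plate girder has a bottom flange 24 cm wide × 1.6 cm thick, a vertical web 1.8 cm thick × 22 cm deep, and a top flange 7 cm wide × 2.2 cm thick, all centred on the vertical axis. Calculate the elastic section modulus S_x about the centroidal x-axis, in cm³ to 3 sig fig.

S_x ≈ 526 cm³

Split into non-overlapping primitives; take the origin at the lower-left of the bounding box.
Bottom plate: 24 × 1.6, A = 38.4 cm², y = 0.8 cm, Ī = 8.192 cm⁴.
Web plate: 1.8 × 22, A = 39.6 cm², y = 12.6 cm, Ī = 1597.2 cm⁴.
Top plate: 7 × 2.2, A = 15.4 cm², y = 24.7 cm, Ī = 6.2113 cm⁴.
Centroid: ȳ = ΣA·y / ΣA = 9.7437 cm.
Transfer each piece to the centroidal x-axis using Ī + A·d² with d = y − 9.7437:
  bottom plate: d = -8.9437 cm → contributes +3079.8 cm⁴
  web plate: d = 2.8563 cm → contributes +1920.3 cm⁴
  top plate: d = 14.956 cm → contributes +3451.1 cm⁴
Total I = 8451.1 cm⁴.
Extreme fibre distance c = 16.056 cm; S = I/c = 526.34 cm³.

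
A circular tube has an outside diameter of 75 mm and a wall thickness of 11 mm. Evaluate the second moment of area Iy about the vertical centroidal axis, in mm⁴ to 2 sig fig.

Split into non-overlapping primitives; take the origin at the lower-left of the bounding box.
Outer circle: ⌀75, A = 4 418 mm², x = 37.5 mm, Ī = 1 553 156 mm⁴.
Bore (subtracted): ⌀53, A = 2 206 mm², x = 37.5 mm, Ī = 387 323 mm⁴.
By symmetry the centroid is at mid-width, x̄ = 37.5 mm.
All pieces are centred on the vertical centroidal axis, so I = ΣĪ (holes subtracted) = 1 165 832 mm⁴.

Iy ≈ 1.2 × 10⁶ mm⁴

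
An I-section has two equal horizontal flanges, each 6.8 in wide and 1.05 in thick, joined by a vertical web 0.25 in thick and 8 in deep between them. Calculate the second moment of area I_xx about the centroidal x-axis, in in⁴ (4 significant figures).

I_xx ≈ 304.4 in⁴

Split into non-overlapping primitives; take the origin at the lower-left of the bounding box.
Bottom flange: 6.8 × 1.05, A = 7.14 in², y = 0.525 in, Ī = 0.655988 in⁴.
Web: 0.25 × 8, A = 2 in², y = 5.05 in, Ī = 10.6667 in⁴.
Top flange: 6.8 × 1.05, A = 7.14 in², y = 9.575 in, Ī = 0.655988 in⁴.
By symmetry the centroid is at mid-height, ȳ = 5.05 in.
Transfer each piece to the centroidal x-axis using Ī + A·d² with d = y − 5.05:
  bottom flange: d = -4.525 in → contributes +146.852 in⁴
  web: d = 0 in → contributes +10.6667 in⁴
  top flange: d = 4.525 in → contributes +146.852 in⁴
Total I = 304.371 in⁴.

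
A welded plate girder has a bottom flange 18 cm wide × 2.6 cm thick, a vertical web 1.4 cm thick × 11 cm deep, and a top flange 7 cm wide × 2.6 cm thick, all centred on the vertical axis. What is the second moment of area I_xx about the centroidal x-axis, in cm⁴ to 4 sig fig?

I_xx ≈ 2727 cm⁴

Treat the section as a set of non-overlapping primitives; coordinates are from the bounding-box lower-left.
Bottom plate: 18 × 2.6, A = 46.8 cm², y = 1.3 cm, Ī = 26.364 cm⁴.
Web plate: 1.4 × 11, A = 15.4 cm², y = 8.1 cm, Ī = 155.283 cm⁴.
Top plate: 7 × 2.6, A = 18.2 cm², y = 14.9 cm, Ī = 10.2527 cm⁴.
Centroid: ȳ = ΣA·y / ΣA = 5.68109 cm.
Transfer each piece to the centroidal x-axis using Ī + A·d² with d = y − 5.68109:
  bottom plate: d = -4.38109 cm → contributes +924.643 cm⁴
  web plate: d = 2.41891 cm → contributes +245.39 cm⁴
  top plate: d = 9.21891 cm → contributes +1557.04 cm⁴
Total I = 2727.07 cm⁴.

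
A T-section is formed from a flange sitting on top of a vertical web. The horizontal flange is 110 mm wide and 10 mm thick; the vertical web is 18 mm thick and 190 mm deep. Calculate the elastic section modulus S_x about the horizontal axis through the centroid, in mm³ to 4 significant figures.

Treat the section as a set of non-overlapping primitives; coordinates are from the bounding-box lower-left.
Flange: 110 × 10, A = 1 100 mm², y = 195 mm, Ī = 9166.67 mm⁴.
Web: 18 × 190, A = 3 420 mm², y = 95 mm, Ī = 10 288 500 mm⁴.
Centroid: ȳ = ΣA·y / ΣA = 119.336 mm.
Transfer each piece to the horizontal axis through the centroid using Ī + A·d² with d = y − 119.336:
  flange: d = 75.6637 mm → contributes +6 306 665 mm⁴
  web: d = -24.3363 mm → contributes +12 314 011 mm⁴
Total I = 18 620 676 mm⁴.
Extreme fibre distance c = 119.336 mm; S = I/c = 156 035 mm³.

S_x ≈ 1.560 × 10⁵ mm³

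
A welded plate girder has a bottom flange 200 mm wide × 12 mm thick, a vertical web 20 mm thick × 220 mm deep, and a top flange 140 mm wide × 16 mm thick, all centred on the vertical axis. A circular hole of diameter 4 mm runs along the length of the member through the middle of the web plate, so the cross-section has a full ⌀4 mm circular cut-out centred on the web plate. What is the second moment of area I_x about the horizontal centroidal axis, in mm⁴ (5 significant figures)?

I_x ≈ 8.1285 × 10⁷ mm⁴

Split into non-overlapping primitives; take the origin at the lower-left of the bounding box.
Bottom plate: 200 × 12, A = 2 400 mm², y = 6 mm, Ī = 28 800 mm⁴.
Web plate: 20 × 220, A = 4 400 mm², y = 122 mm, Ī = 17 746 667 mm⁴.
Top plate: 140 × 16, A = 2 240 mm², y = 240 mm, Ī = 47786.67 mm⁴.
Hole (subtracted): ⌀4, A = 12.56637 mm², y = 122 mm, Ī = 12.56637 mm⁴.
Centroid: ȳ = ΣA·y / ΣA = 120.4403 mm.
Transfer each piece to the horizontal centroidal axis using Ī + A·d² with d = y − 120.4403:
  bottom plate: d = -114.4403 mm → contributes +31 460 603 mm⁴
  web plate: d = 1.55969 mm → contributes +17 757 370 mm⁴
  top plate: d = 119.5597 mm → contributes +32 067 510 mm⁴
  hole: d = 1.55969 mm → contributes −43.13575 mm⁴
Total I = 81 285 440 mm⁴.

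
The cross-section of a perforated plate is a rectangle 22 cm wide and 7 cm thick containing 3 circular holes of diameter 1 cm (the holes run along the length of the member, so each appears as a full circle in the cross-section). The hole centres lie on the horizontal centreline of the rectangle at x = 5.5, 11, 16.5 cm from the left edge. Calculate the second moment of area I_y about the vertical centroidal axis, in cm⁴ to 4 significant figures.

I_y ≈ 6164 cm⁴

Split into non-overlapping primitives; take the origin at the lower-left of the bounding box.
Plate: 22 × 7, A = 154 cm², x = 11 cm, Ī = 6211.33 cm⁴.
Hole 1 (subtracted): ⌀1, A = 0.785398 cm², x = 5.5 cm, Ī = 0.0490874 cm⁴.
Hole 2 (subtracted): ⌀1, A = 0.785398 cm², x = 11 cm, Ī = 0.0490874 cm⁴.
Hole 3 (subtracted): ⌀1, A = 0.785398 cm², x = 16.5 cm, Ī = 0.0490874 cm⁴.
By symmetry the centroid is at mid-width, x̄ = 11 cm.
Transfer each piece to the vertical centroidal axis using Ī + A·d² with d = x − 11:
  plate: d = 0 cm → contributes +6211.33 cm⁴
  hole 1: d = -5.5 cm → contributes −23.8074 cm⁴
  hole 2: d = 0 cm → contributes −0.0490874 cm⁴
  hole 3: d = 5.5 cm → contributes −23.8074 cm⁴
Total I = 6163.67 cm⁴.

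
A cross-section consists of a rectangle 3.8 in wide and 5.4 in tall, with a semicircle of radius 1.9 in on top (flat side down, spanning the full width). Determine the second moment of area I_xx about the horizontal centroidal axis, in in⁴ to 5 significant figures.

Break the section into simple shapes (no overlaps), measuring from the bottom-left corner of the bounding box.
Rectangular body: 3.8 × 5.4, A = 20.52 in², y = 2.7 in, Ī = 49.8636 in⁴.
Semicircular cap: semicircle r = 1.9, A = 5.670575 in², y = 6.206385 in, Ī = 1.430364 in⁴.
Centroid: ȳ = ΣA·y / ΣA = 3.459175 in.
Transfer each piece to the horizontal centroidal axis using Ī + A·d² with d = y − 3.459175:
  rectangular body: d = -0.7591746 in → contributes +61.69022 in⁴
  semicircular cap: d = 2.74721 in → contributes +44.22713 in⁴
Total I = 105.9173 in⁴.

I_xx ≈ 105.92 in⁴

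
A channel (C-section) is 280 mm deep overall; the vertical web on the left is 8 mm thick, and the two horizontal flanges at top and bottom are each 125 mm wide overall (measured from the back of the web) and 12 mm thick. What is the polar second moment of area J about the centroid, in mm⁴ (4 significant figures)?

J ≈ 7.317 × 10⁷ mm⁴

Break the section into simple shapes (no overlaps), measuring from the bottom-left corner of the bounding box.
Web: 8 × 280, A = 2 240 mm², y = 140 mm, Ī = 14 634 667 mm⁴.
Top flange (beyond web): 117 × 12, A = 1 404 mm², y = 274 mm, Ī = 16 848 mm⁴.
Bottom flange (beyond web): 117 × 12, A = 1 404 mm², y = 6 mm, Ī = 16 848 mm⁴.
By symmetry the centroid is at mid-height, ȳ = 140 mm.
Transfer each piece to the centroidal x-axis using Ī + A·d² with d = y − 140:
  web: d = 0 mm → contributes +14 634 667 mm⁴
  top flange (beyond web): d = 134 mm → contributes +25 227 072 mm⁴
  bottom flange (beyond web): d = -134 mm → contributes +25 227 072 mm⁴
Total I = 65 088 811 mm⁴.
For the y-axis: x̄ = 38.7662 mm.
Repeating about the centroidal y-axis gives I_y = 8 082 447 mm⁴.
Polar second moment: J = I_x + I_y = 73 171 258 mm⁴.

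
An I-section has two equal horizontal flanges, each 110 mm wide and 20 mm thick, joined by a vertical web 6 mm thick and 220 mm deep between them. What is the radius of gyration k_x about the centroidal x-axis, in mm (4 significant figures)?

k_x ≈ 109.7 mm

Treat the section as a set of non-overlapping primitives; coordinates are from the bounding-box lower-left.
Bottom flange: 110 × 20, A = 2 200 mm², y = 10 mm, Ī = 73333.3 mm⁴.
Web: 6 × 220, A = 1 320 mm², y = 130 mm, Ī = 5 324 000 mm⁴.
Top flange: 110 × 20, A = 2 200 mm², y = 250 mm, Ī = 73333.3 mm⁴.
By symmetry the centroid is at mid-height, ȳ = 130 mm.
Transfer each piece to the centroidal x-axis using Ī + A·d² with d = y − 130:
  bottom flange: d = -120 mm → contributes +31 753 333 mm⁴
  web: d = 0 mm → contributes +5 324 000 mm⁴
  top flange: d = 120 mm → contributes +31 753 333 mm⁴
Total I = 68 830 667 mm⁴.
Radius of gyration: k = √(I/A) = √(68 830 667 / 5 720) = 109.697 mm.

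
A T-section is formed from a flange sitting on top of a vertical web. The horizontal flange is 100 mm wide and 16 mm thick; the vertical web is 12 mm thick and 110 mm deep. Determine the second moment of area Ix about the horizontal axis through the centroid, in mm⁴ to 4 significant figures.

Ix ≈ 4.236 × 10⁶ mm⁴

Split into non-overlapping primitives; take the origin at the lower-left of the bounding box.
Flange: 100 × 16, A = 1 600 mm², y = 118 mm, Ī = 34133.3 mm⁴.
Web: 12 × 110, A = 1 320 mm², y = 55 mm, Ī = 1 331 000 mm⁴.
Centroid: ȳ = ΣA·y / ΣA = 89.5205 mm.
Transfer each piece to the horizontal axis through the centroid using Ī + A·d² with d = y − 89.5205:
  flange: d = 28.4795 mm → contributes +1 331 860 mm⁴
  web: d = -34.5205 mm → contributes +2 904 002 mm⁴
Total I = 4 235 862 mm⁴.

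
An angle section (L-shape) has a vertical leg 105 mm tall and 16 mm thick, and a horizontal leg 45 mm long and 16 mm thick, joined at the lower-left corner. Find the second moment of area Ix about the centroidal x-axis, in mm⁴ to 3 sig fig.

Decompose the section into non-overlapping parts with the origin at the bottom-left of its bounding rectangle.
Vertical leg: 16 × 105, A = 1 680 mm², y = 52.5 mm, Ī = 1 543 500 mm⁴.
Horizontal leg (remainder): 29 × 16, A = 464 mm², y = 8 mm, Ī = 9898.7 mm⁴.
Centroid: ȳ = ΣA·y / ΣA = 42.869 mm.
Transfer each piece to the centroidal x-axis using Ī + A·d² with d = y − 42.869:
  vertical leg: d = 9.6306 mm → contributes +1 699 317 mm⁴
  horizontal leg (remainder): d = -34.869 mm → contributes +574 065 mm⁴
Total I = 2 273 382 mm⁴.

Ix ≈ 2.27 × 10⁶ mm⁴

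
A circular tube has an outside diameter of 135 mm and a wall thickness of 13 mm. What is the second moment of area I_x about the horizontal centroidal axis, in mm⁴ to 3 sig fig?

I_x ≈ 9.38 × 10⁶ mm⁴

Split into non-overlapping primitives; take the origin at the lower-left of the bounding box.
Outer circle: ⌀135, A = 14 314 mm², y = 67.5 mm, Ī = 16 304 406 mm⁴.
Bore (subtracted): ⌀109, A = 9331.3 mm², y = 67.5 mm, Ī = 6 929 085 mm⁴.
By symmetry the centroid is at mid-height, ȳ = 67.5 mm.
All pieces are centred on the horizontal centroidal axis, so I = ΣĪ (holes subtracted) = 9 375 321 mm⁴.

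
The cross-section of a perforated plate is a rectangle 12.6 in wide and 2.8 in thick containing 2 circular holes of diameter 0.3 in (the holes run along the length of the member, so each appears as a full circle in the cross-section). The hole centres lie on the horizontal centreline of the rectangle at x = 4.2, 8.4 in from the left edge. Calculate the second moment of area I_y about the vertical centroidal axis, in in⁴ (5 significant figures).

Break the section into simple shapes (no overlaps), measuring from the bottom-left corner of the bounding box.
Plate: 12.6 × 2.8, A = 35.28 in², x = 6.3 in, Ī = 466.7544 in⁴.
Hole 1 (subtracted): ⌀0.3, A = 0.07068583 in², x = 4.2 in, Ī = 0.0003976078 in⁴.
Hole 2 (subtracted): ⌀0.3, A = 0.07068583 in², x = 8.4 in, Ī = 0.0003976078 in⁴.
By symmetry the centroid is at mid-width, x̄ = 6.3 in.
Transfer each piece to the vertical centroidal axis using Ī + A·d² with d = x − 6.3:
  plate: d = 0 in → contributes +466.7544 in⁴
  hole 1: d = -2.1 in → contributes −0.3121221 in⁴
  hole 2: d = 2.1 in → contributes −0.3121221 in⁴
Total I = 466.1302 in⁴.

I_y ≈ 466.13 in⁴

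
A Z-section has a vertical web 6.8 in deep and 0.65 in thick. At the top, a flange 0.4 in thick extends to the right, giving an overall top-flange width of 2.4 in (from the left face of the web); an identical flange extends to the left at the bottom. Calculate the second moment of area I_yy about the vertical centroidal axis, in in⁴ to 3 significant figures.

I_yy ≈ 2.53 in⁴

Split into non-overlapping primitives; take the origin at the lower-left of the bounding box.
Web: 0.65 × 6.8, A = 4.42 in², x = 2.075 in, Ī = 0.15562 in⁴.
Top flange (beyond web): 1.75 × 0.4, A = 0.7 in², x = 3.275 in, Ī = 0.17865 in⁴.
Bottom flange (beyond web): 1.75 × 0.4, A = 0.7 in², x = 0.875 in, Ī = 0.17865 in⁴.
Centroid: x̄ = ΣA·x / ΣA = 2.075 in.
Transfer each piece to the vertical centroidal axis using Ī + A·d² with d = x − 2.075:
  web: d = 0 in → contributes +0.15562 in⁴
  top flange (beyond web): d = 1.2 in → contributes +1.1866 in⁴
  bottom flange (beyond web): d = -1.2 in → contributes +1.1866 in⁴
Total I = 2.5289 in⁴.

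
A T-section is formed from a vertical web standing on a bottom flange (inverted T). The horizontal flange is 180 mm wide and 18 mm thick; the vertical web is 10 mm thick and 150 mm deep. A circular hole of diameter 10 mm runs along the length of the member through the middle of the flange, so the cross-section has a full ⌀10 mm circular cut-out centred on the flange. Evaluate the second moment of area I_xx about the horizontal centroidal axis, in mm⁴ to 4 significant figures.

Treat the section as a set of non-overlapping primitives; coordinates are from the bounding-box lower-left.
Flange: 180 × 18, A = 3 240 mm², y = 9 mm, Ī = 87 480 mm⁴.
Web: 10 × 150, A = 1 500 mm², y = 93 mm, Ī = 2 812 500 mm⁴.
Hole (subtracted): ⌀10, A = 78.5398 mm², y = 9 mm, Ī = 490.874 mm⁴.
Centroid: ȳ = ΣA·y / ΣA = 36.0302 mm.
Transfer each piece to the horizontal centroidal axis using Ī + A·d² with d = y − 36.0302:
  flange: d = -27.0302 mm → contributes +2 454 719 mm⁴
  web: d = 56.9698 mm → contributes +7 680 845 mm⁴
  hole: d = -27.0302 mm → contributes −57874.4 mm⁴
Total I = 10 077 689 mm⁴.

I_xx ≈ 1.008 × 10⁷ mm⁴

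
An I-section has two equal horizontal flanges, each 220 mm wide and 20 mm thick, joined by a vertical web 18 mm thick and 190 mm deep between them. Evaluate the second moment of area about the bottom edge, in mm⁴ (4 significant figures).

I_base ≈ 2.692 × 10⁸ mm⁴

Decompose the section into non-overlapping parts with the origin at the bottom-left of its bounding rectangle.
Bottom flange: 220 × 20, A = 4 400 mm², y = 10 mm, Ī = 146 667 mm⁴.
Web: 18 × 190, A = 3 420 mm², y = 115 mm, Ī = 10 288 500 mm⁴.
Top flange: 220 × 20, A = 4 400 mm², y = 220 mm, Ī = 146 667 mm⁴.
Transfer each piece to the bottom edge using Ī + A·d² with d = y − 0:
  bottom flange: d = 10 mm → contributes +586 667 mm⁴
  web: d = 115 mm → contributes +55 518 000 mm⁴
  top flange: d = 220 mm → contributes +213 106 667 mm⁴
Total I = 269 211 333 mm⁴.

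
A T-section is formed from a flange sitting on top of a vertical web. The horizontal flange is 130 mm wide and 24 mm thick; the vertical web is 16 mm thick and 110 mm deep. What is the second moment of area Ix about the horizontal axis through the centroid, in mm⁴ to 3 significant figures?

Ix ≈ 6.98 × 10⁶ mm⁴

Treat the section as a set of non-overlapping primitives; coordinates are from the bounding-box lower-left.
Flange: 130 × 24, A = 3 120 mm², y = 122 mm, Ī = 149 760 mm⁴.
Web: 16 × 110, A = 1 760 mm², y = 55 mm, Ī = 1 774 667 mm⁴.
Centroid: ȳ = ΣA·y / ΣA = 97.836 mm.
Transfer each piece to the horizontal axis through the centroid using Ī + A·d² with d = y − 97.836:
  flange: d = 24.164 mm → contributes +1 971 515 mm⁴
  web: d = -42.836 mm → contributes +5 004 141 mm⁴
Total I = 6 975 656 mm⁴.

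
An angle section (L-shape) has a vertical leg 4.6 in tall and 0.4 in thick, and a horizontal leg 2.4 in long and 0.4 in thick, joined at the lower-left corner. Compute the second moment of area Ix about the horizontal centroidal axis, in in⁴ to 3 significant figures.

Treat the section as a set of non-overlapping primitives; coordinates are from the bounding-box lower-left.
Vertical leg: 0.4 × 4.6, A = 1.84 in², y = 2.3 in, Ī = 3.2445 in⁴.
Horizontal leg (remainder): 2 × 0.4, A = 0.8 in², y = 0.2 in, Ī = 0.010667 in⁴.
Centroid: ȳ = ΣA·y / ΣA = 1.6636 in.
Transfer each piece to the horizontal centroidal axis using Ī + A·d² with d = y − 1.6636:
  vertical leg: d = 0.63636 in → contributes +3.9897 in⁴
  horizontal leg (remainder): d = -1.4636 in → contributes +1.7245 in⁴
Total I = 5.7141 in⁴.

Ix ≈ 5.71 in⁴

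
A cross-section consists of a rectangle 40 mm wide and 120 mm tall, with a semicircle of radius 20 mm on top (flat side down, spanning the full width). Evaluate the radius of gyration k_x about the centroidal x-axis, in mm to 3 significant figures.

Split into non-overlapping primitives; take the origin at the lower-left of the bounding box.
Rectangular body: 40 × 120, A = 4 800 mm², y = 60 mm, Ī = 5 760 000 mm⁴.
Semicircular cap: semicircle r = 20, A = 628.32 mm², y = 128.49 mm, Ī = 17 561 mm⁴.
Centroid: ȳ = ΣA·y / ΣA = 67.927 mm.
Transfer each piece to the centroidal x-axis using Ī + A·d² with d = y − 67.927:
  rectangular body: d = -7.9274 mm → contributes +6 061 650 mm⁴
  semicircular cap: d = 60.561 mm → contributes +2 321 994 mm⁴
Total I = 8 383 643 mm⁴.
Radius of gyration: k = √(I/A) = √(8 383 643 / 5428.3) = 39.299 mm.

k_x ≈ 39.3 mm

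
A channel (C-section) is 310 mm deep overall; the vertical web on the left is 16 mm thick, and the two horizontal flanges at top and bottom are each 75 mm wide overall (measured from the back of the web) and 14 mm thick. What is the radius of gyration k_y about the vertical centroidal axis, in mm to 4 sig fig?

Treat the section as a set of non-overlapping primitives; coordinates are from the bounding-box lower-left.
Web: 16 × 310, A = 4 960 mm², x = 8 mm, Ī = 105 813 mm⁴.
Top flange (beyond web): 59 × 14, A = 826 mm², x = 45.5 mm, Ī = 239 609 mm⁴.
Bottom flange (beyond web): 59 × 14, A = 826 mm², x = 45.5 mm, Ī = 239 609 mm⁴.
Centroid: x̄ = ΣA·x / ΣA = 17.3693 mm.
Transfer each piece to the vertical centroidal axis using Ī + A·d² with d = x − 17.3693:
  web: d = -9.36933 mm → contributes +541 224 mm⁴
  top flange (beyond web): d = 28.1307 mm → contributes +893 251 mm⁴
  bottom flange (beyond web): d = 28.1307 mm → contributes +893 251 mm⁴
Total I = 2 327 726 mm⁴.
Radius of gyration: k = √(I/A) = √(2 327 726 / 6 612) = 18.7629 mm.

k_y ≈ 18.76 mm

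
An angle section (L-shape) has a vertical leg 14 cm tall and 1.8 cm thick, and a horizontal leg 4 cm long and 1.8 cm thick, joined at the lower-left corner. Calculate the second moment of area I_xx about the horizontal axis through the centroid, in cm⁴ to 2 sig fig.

Split into non-overlapping primitives; take the origin at the lower-left of the bounding box.
Vertical leg: 1.8 × 14, A = 25.2 cm², y = 7 cm, Ī = 411.6 cm⁴.
Horizontal leg (remainder): 2.2 × 1.8, A = 3.96 cm², y = 0.9 cm, Ī = 1.069 cm⁴.
Centroid: ȳ = ΣA·y / ΣA = 6.172 cm.
Transfer each piece to the horizontal axis through the centroid using Ī + A·d² with d = y − 6.172:
  vertical leg: d = 0.8284 cm → contributes +428.9 cm⁴
  horizontal leg (remainder): d = -5.272 cm → contributes +111.1 cm⁴
Total I = 540 cm⁴.

I_xx ≈ 540 cm⁴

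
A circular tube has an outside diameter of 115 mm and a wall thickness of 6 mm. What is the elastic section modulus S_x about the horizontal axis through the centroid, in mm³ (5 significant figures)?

S_x ≈ 5.3228 × 10⁴ mm³

Treat the section as a set of non-overlapping primitives; coordinates are from the bounding-box lower-left.
Outer circle: ⌀115, A = 10386.89 mm², y = 57.5 mm, Ī = 8 585 414 mm⁴.
Bore (subtracted): ⌀103, A = 8332.289 mm², y = 57.5 mm, Ī = 5 524 828 mm⁴.
By symmetry the centroid is at mid-height, ȳ = 57.5 mm.
All pieces are centred on the horizontal axis through the centroid, so I = ΣĪ (holes subtracted) = 3 060 586 mm⁴.
Extreme fibre distance c = 57.5 mm; S = I/c = 53227.58 mm³.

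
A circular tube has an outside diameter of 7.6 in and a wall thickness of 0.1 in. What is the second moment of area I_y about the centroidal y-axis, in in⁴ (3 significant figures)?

Break the section into simple shapes (no overlaps), measuring from the bottom-left corner of the bounding box.
Outer circle: ⌀7.6, A = 45.365 in², x = 3.8 in, Ī = 163.77 in⁴.
Bore (subtracted): ⌀7.4, A = 43.008 in², x = 3.8 in, Ī = 147.2 in⁴.
By symmetry the centroid is at mid-width, x̄ = 3.8 in.
All pieces are centred on the centroidal y-axis, so I = ΣĪ (holes subtracted) = 16.57 in⁴.

I_y ≈ 16.6 in⁴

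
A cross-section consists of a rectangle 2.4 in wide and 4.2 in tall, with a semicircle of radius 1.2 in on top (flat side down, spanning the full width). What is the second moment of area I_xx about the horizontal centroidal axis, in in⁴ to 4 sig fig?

Split into non-overlapping primitives; take the origin at the lower-left of the bounding box.
Rectangular body: 2.4 × 4.2, A = 10.08 in², y = 2.1 in, Ī = 14.8176 in⁴.
Semicircular cap: semicircle r = 1.2, A = 2.26195 in², y = 4.7093 in, Ī = 0.227592 in⁴.
Centroid: ȳ = ΣA·y / ΣA = 2.57821 in.
Transfer each piece to the horizontal centroidal axis using Ī + A·d² with d = y − 2.57821:
  rectangular body: d = -0.478214 in → contributes +17.1228 in⁴
  semicircular cap: d = 2.13108 in → contributes +10.5002 in⁴
Total I = 27.623 in⁴.

I_xx ≈ 27.62 in⁴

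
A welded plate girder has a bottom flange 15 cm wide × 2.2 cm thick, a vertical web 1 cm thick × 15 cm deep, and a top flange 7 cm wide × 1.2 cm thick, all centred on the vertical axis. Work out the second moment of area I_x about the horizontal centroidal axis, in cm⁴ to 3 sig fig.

Treat the section as a set of non-overlapping primitives; coordinates are from the bounding-box lower-left.
Bottom plate: 15 × 2.2, A = 33 cm², y = 1.1 cm, Ī = 13.31 cm⁴.
Web plate: 1 × 15, A = 15 cm², y = 9.7 cm, Ī = 281.25 cm⁴.
Top plate: 7 × 1.2, A = 8.4 cm², y = 17.8 cm, Ī = 1.008 cm⁴.
Centroid: ȳ = ΣA·y / ΣA = 5.8745 cm.
Transfer each piece to the horizontal centroidal axis using Ī + A·d² with d = y − 5.8745:
  bottom plate: d = -4.7745 cm → contributes +765.56 cm⁴
  web plate: d = 3.8255 cm → contributes +500.77 cm⁴
  top plate: d = 11.926 cm → contributes +1195.6 cm⁴
Total I = 2 462 cm⁴.

I_x ≈ 2460 cm⁴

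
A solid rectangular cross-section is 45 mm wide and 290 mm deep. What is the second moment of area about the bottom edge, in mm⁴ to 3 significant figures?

The section: 45 × 290, A = 13 050 mm², y = 145 mm, Ī = 91 458 750 mm⁴.
Transfer it to the base of the section using Ī + A·d² with d = y − 0:
  the section: d = 145 mm → contributes +365 835 000 mm⁴
Total I = 365 835 000 mm⁴.

I_base ≈ 3.66 × 10⁸ mm⁴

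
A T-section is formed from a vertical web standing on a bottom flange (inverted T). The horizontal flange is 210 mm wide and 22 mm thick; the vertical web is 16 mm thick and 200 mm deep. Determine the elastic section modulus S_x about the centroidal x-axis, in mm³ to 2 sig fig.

Split into non-overlapping primitives; take the origin at the lower-left of the bounding box.
Flange: 210 × 22, A = 4 620 mm², y = 11 mm, Ī = 186 340 mm⁴.
Web: 16 × 200, A = 3 200 mm², y = 122 mm, Ī = 10 666 667 mm⁴.
Centroid: ȳ = ΣA·y / ΣA = 56.42 mm.
Transfer each piece to the centroidal x-axis using Ī + A·d² with d = y − 56.42:
  flange: d = -45.42 mm → contributes +9 718 128 mm⁴
  web: d = 65.58 mm → contributes +24 428 186 mm⁴
Total I = 34 146 314 mm⁴.
Extreme fibre distance c = 165.6 mm; S = I/c = 206 225 mm³.

S_x ≈ 2.1 × 10⁵ mm³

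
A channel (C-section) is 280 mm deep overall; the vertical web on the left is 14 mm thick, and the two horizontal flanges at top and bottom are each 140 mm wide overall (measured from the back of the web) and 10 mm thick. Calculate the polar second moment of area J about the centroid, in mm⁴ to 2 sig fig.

Decompose the section into non-overlapping parts with the origin at the bottom-left of its bounding rectangle.
Web: 14 × 280, A = 3 920 mm², y = 140 mm, Ī = 25 610 667 mm⁴.
Top flange (beyond web): 126 × 10, A = 1 260 mm², y = 275 mm, Ī = 10 500 mm⁴.
Bottom flange (beyond web): 126 × 10, A = 1 260 mm², y = 5 mm, Ī = 10 500 mm⁴.
By symmetry the centroid is at mid-height, ȳ = 140 mm.
Transfer each piece to the centroidal x-axis using Ī + A·d² with d = y − 140:
  web: d = 0 mm → contributes +25 610 667 mm⁴
  top flange (beyond web): d = 135 mm → contributes +22 974 000 mm⁴
  bottom flange (beyond web): d = -135 mm → contributes +22 974 000 mm⁴
Total I = 71 558 667 mm⁴.
For the y-axis: x̄ = 34.39 mm.
Repeating about the centroidal y-axis gives I_y = 10 914 161 mm⁴.
Polar second moment: J = I_x + I_y = 82 472 827 mm⁴.

J ≈ 8.2 × 10⁷ mm⁴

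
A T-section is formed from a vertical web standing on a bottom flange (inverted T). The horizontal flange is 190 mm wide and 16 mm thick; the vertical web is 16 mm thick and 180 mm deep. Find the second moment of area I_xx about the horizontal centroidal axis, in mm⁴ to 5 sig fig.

Decompose the section into non-overlapping parts with the origin at the bottom-left of its bounding rectangle.
Flange: 190 × 16, A = 3 040 mm², y = 8 mm, Ī = 64853.33 mm⁴.
Web: 16 × 180, A = 2 880 mm², y = 106 mm, Ī = 7 776 000 mm⁴.
Centroid: ȳ = ΣA·y / ΣA = 55.67568 mm.
Transfer each piece to the horizontal centroidal axis using Ī + A·d² with d = y − 55.67568:
  flange: d = -47.67568 mm → contributes +6 974 682 mm⁴
  web: d = 50.32432 mm → contributes +15 069 708 mm⁴
Total I = 22 044 391 mm⁴.

I_xx ≈ 2.2044 × 10⁷ mm⁴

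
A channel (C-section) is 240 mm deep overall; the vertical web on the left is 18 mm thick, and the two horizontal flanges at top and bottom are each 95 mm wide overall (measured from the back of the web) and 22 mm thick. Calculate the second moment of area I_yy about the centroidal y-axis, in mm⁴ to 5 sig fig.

I_yy ≈ 6.0748 × 10⁶ mm⁴

Split into non-overlapping primitives; take the origin at the lower-left of the bounding box.
Web: 18 × 240, A = 4 320 mm², x = 9 mm, Ī = 116 640 mm⁴.
Top flange (beyond web): 77 × 22, A = 1 694 mm², x = 56.5 mm, Ī = 836977.2 mm⁴.
Bottom flange (beyond web): 77 × 22, A = 1 694 mm², x = 56.5 mm, Ī = 836977.2 mm⁴.
Centroid: x̄ = ΣA·x / ΣA = 29.87831 mm.
Transfer each piece to the centroidal y-axis using Ī + A·d² with d = x − 29.87831:
  web: d = -20.87831 mm → contributes +1 999 744 mm⁴
  top flange (beyond web): d = 26.62169 mm → contributes +2 037 539 mm⁴
  bottom flange (beyond web): d = 26.62169 mm → contributes +2 037 539 mm⁴
Total I = 6 074 823 mm⁴.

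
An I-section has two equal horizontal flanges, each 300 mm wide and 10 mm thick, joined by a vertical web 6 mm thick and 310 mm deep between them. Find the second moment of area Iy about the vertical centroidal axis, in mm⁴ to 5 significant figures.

Iy ≈ 4.5006 × 10⁷ mm⁴

Split into non-overlapping primitives; take the origin at the lower-left of the bounding box.
Bottom flange: 300 × 10, A = 3 000 mm², x = 150 mm, Ī = 22 500 000 mm⁴.
Web: 6 × 310, A = 1 860 mm², x = 150 mm, Ī = 5 580 mm⁴.
Top flange: 300 × 10, A = 3 000 mm², x = 150 mm, Ī = 22 500 000 mm⁴.
By symmetry the centroid is at mid-width, x̄ = 150 mm.
All pieces are centred on the vertical centroidal axis, so I = ΣĪ = 45 005 580 mm⁴.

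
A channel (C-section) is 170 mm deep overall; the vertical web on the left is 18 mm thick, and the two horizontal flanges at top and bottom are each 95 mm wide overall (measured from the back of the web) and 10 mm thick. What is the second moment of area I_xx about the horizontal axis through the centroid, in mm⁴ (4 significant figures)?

Split into non-overlapping primitives; take the origin at the lower-left of the bounding box.
Web: 18 × 170, A = 3 060 mm², y = 85 mm, Ī = 7 369 500 mm⁴.
Top flange (beyond web): 77 × 10, A = 770 mm², y = 165 mm, Ī = 6416.67 mm⁴.
Bottom flange (beyond web): 77 × 10, A = 770 mm², y = 5 mm, Ī = 6416.67 mm⁴.
By symmetry the centroid is at mid-height, ȳ = 85 mm.
Transfer each piece to the horizontal axis through the centroid using Ī + A·d² with d = y − 85:
  web: d = 0 mm → contributes +7 369 500 mm⁴
  top flange (beyond web): d = 80 mm → contributes +4 934 417 mm⁴
  bottom flange (beyond web): d = -80 mm → contributes +4 934 417 mm⁴
Total I = 17 238 333 mm⁴.

I_xx ≈ 1.724 × 10⁷ mm⁴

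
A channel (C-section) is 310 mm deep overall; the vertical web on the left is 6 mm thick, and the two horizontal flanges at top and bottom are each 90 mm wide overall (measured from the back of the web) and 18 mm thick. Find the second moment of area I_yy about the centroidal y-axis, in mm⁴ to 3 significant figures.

Decompose the section into non-overlapping parts with the origin at the bottom-left of its bounding rectangle.
Web: 6 × 310, A = 1 860 mm², x = 3 mm, Ī = 5 580 mm⁴.
Top flange (beyond web): 84 × 18, A = 1 512 mm², x = 48 mm, Ī = 889 056 mm⁴.
Bottom flange (beyond web): 84 × 18, A = 1 512 mm², x = 48 mm, Ī = 889 056 mm⁴.
Centroid: x̄ = ΣA·x / ΣA = 30.862 mm.
Transfer each piece to the centroidal y-axis using Ī + A·d² with d = x − 30.862:
  web: d = -27.862 mm → contributes +1 449 524 mm⁴
  top flange (beyond web): d = 17.138 mm → contributes +1 333 126 mm⁴
  bottom flange (beyond web): d = 17.138 mm → contributes +1 333 126 mm⁴
Total I = 4 115 776 mm⁴.

I_yy ≈ 4.12 × 10⁶ mm⁴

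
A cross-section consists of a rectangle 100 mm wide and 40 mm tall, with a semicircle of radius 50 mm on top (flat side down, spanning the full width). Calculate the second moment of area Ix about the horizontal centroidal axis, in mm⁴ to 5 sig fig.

Decompose the section into non-overlapping parts with the origin at the bottom-left of its bounding rectangle.
Rectangular body: 100 × 40, A = 4 000 mm², y = 20 mm, Ī = 533333.3 mm⁴.
Semicircular cap: semicircle r = 50, A = 3926.991 mm², y = 61.22066 mm, Ī = 685 981 mm⁴.
Centroid: ȳ = ΣA·y / ΣA = 40.4205 mm.
Transfer each piece to the horizontal centroidal axis using Ī + A·d² with d = y − 40.4205:
  rectangular body: d = -20.4205 mm → contributes +2 201 321 mm⁴
  semicircular cap: d = 20.80015 mm → contributes +2 384 980 mm⁴
Total I = 4 586 301 mm⁴.

Ix ≈ 4.5863 × 10⁶ mm⁴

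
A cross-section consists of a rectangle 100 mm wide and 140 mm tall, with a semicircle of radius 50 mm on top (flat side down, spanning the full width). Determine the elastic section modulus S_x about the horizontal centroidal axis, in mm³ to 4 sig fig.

S_x ≈ 4.906 × 10⁵ mm³

Treat the section as a set of non-overlapping primitives; coordinates are from the bounding-box lower-left.
Rectangular body: 100 × 140, A = 14 000 mm², y = 70 mm, Ī = 22 866 667 mm⁴.
Semicircular cap: semicircle r = 50, A = 3926.99 mm², y = 161.221 mm, Ī = 685 981 mm⁴.
Centroid: ȳ = ΣA·y / ΣA = 89.9823 mm.
Transfer each piece to the horizontal centroidal axis using Ī + A·d² with d = y − 89.9823:
  rectangular body: d = -19.9823 mm → contributes +28 456 765 mm⁴
  semicircular cap: d = 71.2383 mm → contributes +20 615 076 mm⁴
Total I = 49 071 841 mm⁴.
Extreme fibre distance c = 100.018 mm; S = I/c = 490 632 mm³.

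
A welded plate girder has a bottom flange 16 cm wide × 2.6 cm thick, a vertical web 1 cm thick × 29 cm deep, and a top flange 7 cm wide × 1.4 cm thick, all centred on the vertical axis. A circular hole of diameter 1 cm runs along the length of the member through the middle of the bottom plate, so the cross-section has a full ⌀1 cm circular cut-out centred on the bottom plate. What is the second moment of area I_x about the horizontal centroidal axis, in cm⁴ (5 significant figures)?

I_x ≈ 1.1422 × 10⁴ cm⁴

Decompose the section into non-overlapping parts with the origin at the bottom-left of its bounding rectangle.
Bottom plate: 16 × 2.6, A = 41.6 cm², y = 1.3 cm, Ī = 23.43467 cm⁴.
Web plate: 1 × 29, A = 29 cm², y = 17.1 cm, Ī = 2032.417 cm⁴.
Top plate: 7 × 1.4, A = 9.8 cm², y = 32.3 cm, Ī = 1.600667 cm⁴.
Hole (subtracted): ⌀1, A = 0.7853982 cm², y = 1.3 cm, Ī = 0.04908739 cm⁴.
Centroid: ȳ = ΣA·y / ΣA = 10.87111 cm.
Transfer each piece to the horizontal centroidal axis using Ī + A·d² with d = y − 10.87111:
  bottom plate: d = -9.571109 cm → contributes +3834.249 cm⁴
  web plate: d = 6.228891 cm → contributes +3157.59 cm⁴
  top plate: d = 21.42889 cm → contributes +4501.735 cm⁴
  hole: d = -9.571109 cm → contributes −71.99637 cm⁴
Total I = 11421.58 cm⁴.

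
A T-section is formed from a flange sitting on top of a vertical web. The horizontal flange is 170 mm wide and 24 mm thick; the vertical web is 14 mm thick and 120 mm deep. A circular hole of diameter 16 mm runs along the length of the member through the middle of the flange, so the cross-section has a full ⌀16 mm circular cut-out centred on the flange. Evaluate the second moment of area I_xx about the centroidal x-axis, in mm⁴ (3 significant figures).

I_xx ≈ 8.29 × 10⁶ mm⁴

Break the section into simple shapes (no overlaps), measuring from the bottom-left corner of the bounding box.
Flange: 170 × 24, A = 4 080 mm², y = 132 mm, Ī = 195 840 mm⁴.
Web: 14 × 120, A = 1 680 mm², y = 60 mm, Ī = 2 016 000 mm⁴.
Hole (subtracted): ⌀16, A = 201.06 mm², y = 132 mm, Ī = 3 217 mm⁴.
Centroid: ȳ = ΣA·y / ΣA = 110.24 mm.
Transfer each piece to the centroidal x-axis using Ī + A·d² with d = y − 110.24:
  flange: d = 21.76 mm → contributes +2 127 631 mm⁴
  web: d = -50.24 mm → contributes +6 256 492 mm⁴
  hole: d = 21.76 mm → contributes −98 415 mm⁴
Total I = 8 285 708 mm⁴.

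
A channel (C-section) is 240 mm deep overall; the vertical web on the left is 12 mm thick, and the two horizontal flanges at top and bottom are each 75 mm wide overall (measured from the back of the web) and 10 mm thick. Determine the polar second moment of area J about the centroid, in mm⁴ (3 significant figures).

Decompose the section into non-overlapping parts with the origin at the bottom-left of its bounding rectangle.
Web: 12 × 240, A = 2 880 mm², y = 120 mm, Ī = 13 824 000 mm⁴.
Top flange (beyond web): 63 × 10, A = 630 mm², y = 235 mm, Ī = 5 250 mm⁴.
Bottom flange (beyond web): 63 × 10, A = 630 mm², y = 5 mm, Ī = 5 250 mm⁴.
By symmetry the centroid is at mid-height, ȳ = 120 mm.
Transfer each piece to the centroidal x-axis using Ī + A·d² with d = y − 120:
  web: d = 0 mm → contributes +13 824 000 mm⁴
  top flange (beyond web): d = 115 mm → contributes +8 337 000 mm⁴
  bottom flange (beyond web): d = -115 mm → contributes +8 337 000 mm⁴
Total I = 30 498 000 mm⁴.
For the y-axis: x̄ = 17.413 mm.
Repeating about the centroidal y-axis gives I_y = 1 683 914 mm⁴.
Polar second moment: J = I_x + I_y = 32 181 914 mm⁴.

J ≈ 3.22 × 10⁷ mm⁴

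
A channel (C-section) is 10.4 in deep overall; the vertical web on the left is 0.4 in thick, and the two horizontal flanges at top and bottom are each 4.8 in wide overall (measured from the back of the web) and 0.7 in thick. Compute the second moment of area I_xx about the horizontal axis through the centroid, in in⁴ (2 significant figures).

I_xx ≈ 180 in⁴

Split into non-overlapping primitives; take the origin at the lower-left of the bounding box.
Web: 0.4 × 10.4, A = 4.16 in², y = 5.2 in, Ī = 37.5 in⁴.
Top flange (beyond web): 4.4 × 0.7, A = 3.08 in², y = 10.05 in, Ī = 0.1258 in⁴.
Bottom flange (beyond web): 4.4 × 0.7, A = 3.08 in², y = 0.35 in, Ī = 0.1258 in⁴.
By symmetry the centroid is at mid-height, ȳ = 5.2 in.
Transfer each piece to the horizontal axis through the centroid using Ī + A·d² with d = y − 5.2:
  web: d = 0 in → contributes +37.5 in⁴
  top flange (beyond web): d = 4.85 in → contributes +72.58 in⁴
  bottom flange (beyond web): d = -4.85 in → contributes +72.58 in⁴
Total I = 182.6 in⁴.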